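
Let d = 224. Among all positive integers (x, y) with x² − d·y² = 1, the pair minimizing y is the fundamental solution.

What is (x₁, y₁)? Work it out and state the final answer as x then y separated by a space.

15 1

d=224: √d = [14; 1,28] (ℓ=2, even), read p_1/q_1
a_0=14:  p_0=14·1+0=14,  q_0=14·0+1=1
a_1=1:  p_1=1·14+1=15,  q_1=1·1+0=1
fundamental: x₁=15, y₁=1  (since 225 − 224·1 = 1)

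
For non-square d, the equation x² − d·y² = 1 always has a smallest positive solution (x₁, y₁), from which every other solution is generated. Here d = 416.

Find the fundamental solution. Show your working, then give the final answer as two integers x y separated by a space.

√416 → a₀=20, period (2,1,1,9,1,1,2,40); ℓ=8 even so k=7
a_0=20:  p_0=20·1+0=20,  q_0=20·0+1=1
a_1=2:  p_1=2·20+1=41,  q_1=2·1+0=2
a_2=1:  p_2=1·41+20=61,  q_2=1·2+1=3
a_3=1:  p_3=1·61+41=102,  q_3=1·3+2=5
a_4=9:  p_4=9·102+61=979,  q_4=9·5+3=48
a_5=1:  p_5=1·979+102=1081,  q_5=1·48+5=53
a_6=1:  p_6=1·1081+979=2060,  q_6=1·53+48=101
a_7=2:  p_7=2·2060+1081=5201,  q_7=2·101+53=255
→ (5201, 255).  Check: 5201²=27050401, 416·255²=27050400, difference 1.

5201 255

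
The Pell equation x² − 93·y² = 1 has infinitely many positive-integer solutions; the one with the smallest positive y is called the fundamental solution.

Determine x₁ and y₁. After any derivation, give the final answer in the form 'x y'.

d=93: √d = [9; 1,1,1,4,6,4,1,1,1,18] (ℓ=10, even), read p_9/q_9
a_0=9:  p_0=9·1+0=9,  q_0=9·0+1=1
a_1=1:  p_1=1·9+1=10,  q_1=1·1+0=1
a_2=1:  p_2=1·10+9=19,  q_2=1·1+1=2
a_3=1:  p_3=1·19+10=29,  q_3=1·2+1=3
a_4=4:  p_4=4·29+19=135,  q_4=4·3+2=14
a_5=6:  p_5=6·135+29=839,  q_5=6·14+3=87
a_6=4:  p_6=4·839+135=3491,  q_6=4·87+14=362
…
a_8=1:  p_8=1·4330+3491=7821,  q_8=1·449+362=811
a_9=1:  p_9=1·7821+4330=12151,  q_9=1·811+449=1260
(x₁, y₁) = (12151, 1260);  12151² − 93·1260² = 1 ✓

12151 1260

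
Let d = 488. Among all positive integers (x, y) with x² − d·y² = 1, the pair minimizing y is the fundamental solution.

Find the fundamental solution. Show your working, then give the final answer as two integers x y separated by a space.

243 11

√488 = [22; 11,44, …], period ℓ=2 (even) → k=1
i=0: a=22 ⇒ p=22, q=1
i=1: a=11 ⇒ p=243, q=11
fundamental: x₁=243, y₁=11  (since 59049 − 488·121 = 1)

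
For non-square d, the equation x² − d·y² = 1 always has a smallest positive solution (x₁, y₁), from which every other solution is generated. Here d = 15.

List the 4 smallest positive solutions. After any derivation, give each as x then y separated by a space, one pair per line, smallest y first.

4 1
31 8
244 63
1921 496

√15 = [3; 1,6, …], period ℓ=2 (even) → k=1
step 0: (3, 1)  from 3·(1,0) + (0,1)
step 1: (4, 1)  from 1·(3,1) + (1,0)
→ (4, 1).  Check: 4²=16, 15·1²=15, difference 1.
n=2: (4,1)∘(4,1) = (4·4+15·1·1, 4·1+1·4) = (31,8)
n=3: (31,8)∘(4,1) = (4·31+15·1·8, 4·8+1·31) = (244,63)
n=4: (244,63)∘(4,1) = (4·244+15·1·63, 4·63+1·244) = (1921,496)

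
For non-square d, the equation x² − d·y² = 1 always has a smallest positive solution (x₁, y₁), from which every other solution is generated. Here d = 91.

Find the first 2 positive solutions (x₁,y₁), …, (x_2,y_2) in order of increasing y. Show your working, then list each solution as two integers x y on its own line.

√91 = [9; 1,1,5,1,5,1,1,18, …], period ℓ=8 (even) → k=7
step 0: (9, 1)  from 9·(1,0) + (0,1)
step 1: (10, 1)  from 1·(9,1) + (1,0)
…
step 3: (105, 11)  from 5·(19,2) + (10,1)
step 4: (124, 13)  from 1·(105,11) + (19,2)
step 5: (725, 76)  from 5·(124,13) + (105,11)
step 6: (849, 89)  from 1·(725,76) + (124,13)
step 7: (1574, 165)  from 1·(849,89) + (725,76)
fundamental: x₁=1574, y₁=165  (since 2477476 − 91·27225 = 1)
k=2:  x_2 = 1574·1574+91·165·165 = 4954951,  y_2 = 1574·165+165·1574 = 519420

1574 165
4954951 519420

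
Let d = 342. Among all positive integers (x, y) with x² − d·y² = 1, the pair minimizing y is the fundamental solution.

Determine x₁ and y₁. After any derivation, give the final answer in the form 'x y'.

√342 → a₀=18, period (2,36); ℓ=2 even so k=1
k=0  a_k=18  p_k/q_k = 18/1
k=1  a_k=2  p_k/q_k = 37/2
(x₁, y₁) = (37, 2);  37² − 342·2² = 1 ✓

37 2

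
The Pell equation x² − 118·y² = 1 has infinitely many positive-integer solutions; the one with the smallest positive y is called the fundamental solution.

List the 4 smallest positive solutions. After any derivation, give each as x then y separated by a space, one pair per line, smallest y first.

√118 = [10; 1,6,3,2,10,2,3,6,1,20, …], period ℓ=10 (even) → k=9
k=0  a_k=10  p_k/q_k = 10/1
k=1  a_k=1  p_k/q_k = 11/1
k=2  a_k=6  p_k/q_k = 76/7
k=3  a_k=3  p_k/q_k = 239/22
k=4  a_k=2  p_k/q_k = 554/51
k=5  a_k=10  p_k/q_k = 5779/532
k=6  a_k=2  p_k/q_k = 12112/1115
k=7  a_k=3  p_k/q_k = 42115/3877
k=8  a_k=6  p_k/q_k = 264802/24377
k=9  a_k=1  p_k/q_k = 306917/28254
fundamental: x₁=306917, y₁=28254  (since 94198044889 − 118·798288516 = 1)
(306917+28254√118)^2 = 188396089777 + 17343265836√118
(306917+28254√118)^3 = 115643925371868101 + 10645886241146970√118
(306917+28254√118)^4 = 70986173286526887819457 + 6534806934930865917144√118

306917 28254
188396089777 17343265836
115643925371868101 10645886241146970
70986173286526887819457 6534806934930865917144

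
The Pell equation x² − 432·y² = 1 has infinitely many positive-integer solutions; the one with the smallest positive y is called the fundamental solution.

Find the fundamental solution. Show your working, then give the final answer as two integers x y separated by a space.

1351 65

√432 = [20; 1,3,1,1,1,3,1,40, …], period ℓ=8 (even) → k=7
i=0: a=20 ⇒ p=20, q=1
…
i=2: a=3 ⇒ p=83, q=4
i=3: a=1 ⇒ p=104, q=5
i=4: a=1 ⇒ p=187, q=9
…
i=6: a=3 ⇒ p=1060, q=51
i=7: a=1 ⇒ p=1351, q=65
→ (1351, 65).  Check: 1351²=1825201, 432·65²=1825200, difference 1.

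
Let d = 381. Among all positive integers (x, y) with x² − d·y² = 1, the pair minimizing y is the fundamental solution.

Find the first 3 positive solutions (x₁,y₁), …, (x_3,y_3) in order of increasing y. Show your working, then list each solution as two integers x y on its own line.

√381 = [19; 1,1,12,1,1,38, …], period ℓ=6 (even) → k=5
k=0  a_k=19  p_k/q_k = 19/1
k=1  a_k=1  p_k/q_k = 20/1
…
k=3  a_k=12  p_k/q_k = 488/25
k=4  a_k=1  p_k/q_k = 527/27
k=5  a_k=1  p_k/q_k = 1015/52
fundamental: x₁=1015, y₁=52  (since 1030225 − 381·2704 = 1)
(1015+52√381)^2 = 2060449 + 105560√381
(1015+52√381)^3 = 4182710455 + 214286748√381

1015 52
2060449 105560
4182710455 214286748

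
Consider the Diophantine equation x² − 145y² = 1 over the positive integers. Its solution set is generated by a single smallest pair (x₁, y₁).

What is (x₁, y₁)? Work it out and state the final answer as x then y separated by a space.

[12; 24] for √145; ℓ=1 ⇒ convergent index 1
a_0=12:  p_0=12·1+0=12,  q_0=12·0+1=1
a_1=24:  p_1=24·12+1=289,  q_1=24·1+0=24
→ (289, 24).  Check: 289²=83521, 145·24²=83520, difference 1.

289 24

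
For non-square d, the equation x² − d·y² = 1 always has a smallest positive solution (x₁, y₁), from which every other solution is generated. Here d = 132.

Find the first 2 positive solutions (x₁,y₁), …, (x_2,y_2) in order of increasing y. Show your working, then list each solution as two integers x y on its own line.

√132 → a₀=11, period (2,22); ℓ=2 even so k=1
k=0  a_k=11  p_k/q_k = 11/1
k=1  a_k=2  p_k/q_k = 23/2
fundamental: x₁=23, y₁=2  (since 529 − 132·4 = 1)
k=2:  x_2 = 23·23+132·2·2 = 1057,  y_2 = 23·2+2·23 = 92

23 2
1057 92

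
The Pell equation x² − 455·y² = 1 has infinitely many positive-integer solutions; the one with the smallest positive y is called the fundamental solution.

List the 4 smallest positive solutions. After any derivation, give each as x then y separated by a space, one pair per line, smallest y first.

64 3
8191 384
1048384 49149
134184961 6290688

d=455: √d = [21; 3,42] (ℓ=2, even), read p_1/q_1
step 0: (21, 1)  from 21·(1,0) + (0,1)
step 1: (64, 3)  from 3·(21,1) + (1,0)
(x₁, y₁) = (64, 3);  64² − 455·3² = 1 ✓
k=2:  x_2 = 64·64+455·3·3 = 8191,  y_2 = 64·3+3·64 = 384
k=3:  x_3 = 64·8191+455·3·384 = 1048384,  y_3 = 64·384+3·8191 = 49149
k=4:  x_4 = 64·1048384+455·3·49149 = 134184961,  y_4 = 64·49149+3·1048384 = 6290688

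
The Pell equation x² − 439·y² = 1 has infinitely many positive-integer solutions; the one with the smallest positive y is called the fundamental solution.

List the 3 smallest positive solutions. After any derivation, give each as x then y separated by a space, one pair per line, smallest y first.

440 21
387199 18480
340734680 16262379

d=439: √d = [20; 1,19,1,40] (ℓ=4, even), read p_3/q_3
a_0=20:  p_0=20·1+0=20,  q_0=20·0+1=1
…
a_2=19:  p_2=19·21+20=419,  q_2=19·1+1=20
a_3=1:  p_3=1·419+21=440,  q_3=1·20+1=21
(x₁, y₁) = (440, 21);  440² − 439·21² = 1 ✓
n=2: (440,21)∘(440,21) = (440·440+439·21·21, 440·21+21·440) = (387199,18480)
n=3: (387199,18480)∘(440,21) = (440·387199+439·21·18480, 440·18480+21·387199) = (340734680,16262379)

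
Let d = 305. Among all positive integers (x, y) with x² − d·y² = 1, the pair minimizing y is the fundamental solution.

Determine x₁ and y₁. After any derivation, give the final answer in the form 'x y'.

489 28

d=305: √d = [17; 2,6,2,34] (ℓ=4, even), read p_3/q_3
step 0: (17, 1)  from 17·(1,0) + (0,1)
step 1: (35, 2)  from 2·(17,1) + (1,0)
step 2: (227, 13)  from 6·(35,2) + (17,1)
step 3: (489, 28)  from 2·(227,13) + (35,2)
(x₁, y₁) = (489, 28);  489² − 305·28² = 1 ✓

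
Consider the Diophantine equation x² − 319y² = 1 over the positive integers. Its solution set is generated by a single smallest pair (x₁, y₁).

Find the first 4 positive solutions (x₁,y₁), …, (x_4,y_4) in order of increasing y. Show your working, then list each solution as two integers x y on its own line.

[17; 1,6,5,1,4,…,6,1,34] for √319; ℓ=14 ⇒ convergent index 13
i=0: a=17 ⇒ p=17, q=1
…
i=5: a=4 ⇒ p=3715, q=208
…
i=12: a=6 ⇒ p=11102899, q=621643
i=13: a=1 ⇒ p=12901780, q=722361
→ (12901780, 722361).  Check: 12901780²=166455927168400, 319·722361²=166455927168399, difference 1.
(12901780+722361√319)^2 = 332911854336799 + 18639485405160√319
(12901780+722361√319)^3 = 8590311008090840302660 + 480965080021169647239√319
(12901780+722361√319)^4 = 221660605515932150288251132801 + 12410611300231033623224965680√319

12901780 722361
332911854336799 18639485405160
8590311008090840302660 480965080021169647239
221660605515932150288251132801 12410611300231033623224965680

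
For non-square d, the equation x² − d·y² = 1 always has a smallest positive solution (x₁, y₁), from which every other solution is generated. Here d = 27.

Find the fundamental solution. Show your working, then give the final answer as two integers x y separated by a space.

26 5

[5; 5,10] for √27; ℓ=2 ⇒ convergent index 1
k=0  a_k=5  p_k/q_k = 5/1
k=1  a_k=5  p_k/q_k = 26/5
fundamental: x₁=26, y₁=5  (since 676 − 27·25 = 1)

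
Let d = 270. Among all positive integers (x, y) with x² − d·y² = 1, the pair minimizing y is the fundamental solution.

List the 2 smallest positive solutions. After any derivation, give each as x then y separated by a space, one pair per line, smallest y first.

d=270: √d = [16; 2,3,6,3,2,32] (ℓ=6, even), read p_5/q_5
a_0=16:  p_0=16·1+0=16,  q_0=16·0+1=1
…
a_2=3:  p_2=3·33+16=115,  q_2=3·2+1=7
a_3=6:  p_3=6·115+33=723,  q_3=6·7+2=44
a_4=3:  p_4=3·723+115=2284,  q_4=3·44+7=139
a_5=2:  p_5=2·2284+723=5291,  q_5=2·139+44=322
(x₁, y₁) = (5291, 322);  5291² − 270·322² = 1 ✓
k=2:  x_2 = 5291·5291+270·322·322 = 55989361,  y_2 = 5291·322+322·5291 = 3407404

5291 322
55989361 3407404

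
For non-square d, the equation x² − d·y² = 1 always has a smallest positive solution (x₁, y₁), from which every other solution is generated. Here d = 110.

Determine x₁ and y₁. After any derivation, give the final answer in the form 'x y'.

21 2

[10; 2,20] for √110; ℓ=2 ⇒ convergent index 1
i=0: a=10 ⇒ p=10, q=1
i=1: a=2 ⇒ p=21, q=2
→ (21, 2).  Check: 21²=441, 110·2²=440, difference 1.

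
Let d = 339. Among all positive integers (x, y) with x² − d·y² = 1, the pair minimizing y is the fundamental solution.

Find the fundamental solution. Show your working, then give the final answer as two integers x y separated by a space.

97970 5321

√339 → a₀=18, period (2,2,2,1,17,1,2,2,2,36); ℓ=10 even so k=9
i=0: a=18 ⇒ p=18, q=1
i=1: a=2 ⇒ p=37, q=2
i=2: a=2 ⇒ p=92, q=5
…
i=8: a=2 ⇒ p=40359, q=2192
i=9: a=2 ⇒ p=97970, q=5321
fundamental: x₁=97970, y₁=5321  (since 9598120900 − 339·28313041 = 1)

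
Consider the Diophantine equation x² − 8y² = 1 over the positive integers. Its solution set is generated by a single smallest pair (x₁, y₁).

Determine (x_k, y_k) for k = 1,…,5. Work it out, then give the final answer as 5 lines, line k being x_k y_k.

[2; 1,4] for √8; ℓ=2 ⇒ convergent index 1
a_0=2:  p_0=2·1+0=2,  q_0=2·0+1=1
a_1=1:  p_1=1·2+1=3,  q_1=1·1+0=1
(x₁, y₁) = (3, 1);  3² − 8·1² = 1 ✓
k=2:  x_2 = 3·3+8·1·1 = 17,  y_2 = 3·1+1·3 = 6
k=3:  x_3 = 3·17+8·1·6 = 99,  y_3 = 3·6+1·17 = 35
k=4:  x_4 = 3·99+8·1·35 = 577,  y_4 = 3·35+1·99 = 204
k=5:  x_5 = 3·577+8·1·204 = 3363,  y_5 = 3·204+1·577 = 1189

3 1
17 6
99 35
577 204
3363 1189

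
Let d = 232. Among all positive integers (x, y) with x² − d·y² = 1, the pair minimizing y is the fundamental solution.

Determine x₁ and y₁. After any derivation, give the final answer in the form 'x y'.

√232 → a₀=15, period (4,3,7,3,4,30); ℓ=6 even so k=5
step 0: (15, 1)  from 15·(1,0) + (0,1)
step 1: (61, 4)  from 4·(15,1) + (1,0)
…
step 4: (4539, 298)  from 3·(1447,95) + (198,13)
step 5: (19603, 1287)  from 4·(4539,298) + (1447,95)
fundamental: x₁=19603, y₁=1287  (since 384277609 − 232·1656369 = 1)

19603 1287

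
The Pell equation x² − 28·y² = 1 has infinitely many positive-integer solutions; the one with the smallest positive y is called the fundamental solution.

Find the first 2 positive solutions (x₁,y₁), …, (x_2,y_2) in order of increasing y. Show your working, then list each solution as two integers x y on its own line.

127 24
32257 6096

√28 = [5; 3,2,3,10, …], period ℓ=4 (even) → k=3
i=0: a=5 ⇒ p=5, q=1
i=1: a=3 ⇒ p=16, q=3
i=2: a=2 ⇒ p=37, q=7
i=3: a=3 ⇒ p=127, q=24
→ (127, 24).  Check: 127²=16129, 28·24²=16128, difference 1.
k=2:  x_2 = 127·127+28·24·24 = 32257,  y_2 = 127·24+24·127 = 6096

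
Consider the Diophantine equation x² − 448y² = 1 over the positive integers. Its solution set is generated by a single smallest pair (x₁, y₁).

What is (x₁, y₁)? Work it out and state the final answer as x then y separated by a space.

127 6

[21; 6,42] for √448; ℓ=2 ⇒ convergent index 1
a_0=21:  p_0=21·1+0=21,  q_0=21·0+1=1
a_1=6:  p_1=6·21+1=127,  q_1=6·1+0=6
(x₁, y₁) = (127, 6);  127² − 448·6² = 1 ✓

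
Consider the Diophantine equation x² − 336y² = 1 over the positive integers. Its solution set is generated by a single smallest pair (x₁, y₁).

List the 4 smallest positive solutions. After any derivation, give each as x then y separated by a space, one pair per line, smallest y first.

[18; 3,36] for √336; ℓ=2 ⇒ convergent index 1
i=0: a=18 ⇒ p=18, q=1
i=1: a=3 ⇒ p=55, q=3
(x₁, y₁) = (55, 3);  55² − 336·3² = 1 ✓
k=2:  x_2 = 55·55+336·3·3 = 6049,  y_2 = 55·3+3·55 = 330
k=3:  x_3 = 55·6049+336·3·330 = 665335,  y_3 = 55·330+3·6049 = 36297
k=4:  x_4 = 55·665335+336·3·36297 = 73180801,  y_4 = 55·36297+3·665335 = 3992340

55 3
6049 330
665335 36297
73180801 3992340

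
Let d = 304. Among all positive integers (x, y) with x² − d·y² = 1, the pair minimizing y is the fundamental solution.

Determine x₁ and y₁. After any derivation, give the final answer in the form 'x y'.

57799 3315

d=304: √d = [17; 2,3,2,1,1,1,1,1,2,3,2,34] (ℓ=12, even), read p_11/q_11
k=0  a_k=17  p_k/q_k = 17/1
k=1  a_k=2  p_k/q_k = 35/2
…
k=7  a_k=1  p_k/q_k = 1761/101
…
k=9  a_k=2  p_k/q_k = 7445/427
k=10  a_k=3  p_k/q_k = 25177/1444
k=11  a_k=2  p_k/q_k = 57799/3315
→ (57799, 3315).  Check: 57799²=3340724401, 304·3315²=3340724400, difference 1.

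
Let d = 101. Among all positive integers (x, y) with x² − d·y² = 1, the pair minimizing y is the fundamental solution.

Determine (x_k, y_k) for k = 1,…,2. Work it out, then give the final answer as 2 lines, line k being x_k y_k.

201 20
80801 8040

√101 = [10; 20, …], period ℓ=1 (odd) → k=1
k=0  a_k=10  p_k/q_k = 10/1
k=1  a_k=20  p_k/q_k = 201/20
→ (201, 20).  Check: 201²=40401, 101·20²=40400, difference 1.
n=2: (201,20)∘(201,20) = (201·201+101·20·20, 201·20+20·201) = (80801,8040)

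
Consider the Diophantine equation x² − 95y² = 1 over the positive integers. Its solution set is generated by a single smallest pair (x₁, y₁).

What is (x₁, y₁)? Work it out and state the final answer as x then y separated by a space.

d=95: √d = [9; 1,2,1,18] (ℓ=4, even), read p_3/q_3
k=0  a_k=9  p_k/q_k = 9/1
k=1  a_k=1  p_k/q_k = 10/1
k=2  a_k=2  p_k/q_k = 29/3
k=3  a_k=1  p_k/q_k = 39/4
(x₁, y₁) = (39, 4);  39² − 95·4² = 1 ✓

39 4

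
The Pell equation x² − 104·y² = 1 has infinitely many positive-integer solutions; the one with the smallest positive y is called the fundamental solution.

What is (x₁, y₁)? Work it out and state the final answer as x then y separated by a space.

51 5

√104 → a₀=10, period (5,20); ℓ=2 even so k=1
a_0=10:  p_0=10·1+0=10,  q_0=10·0+1=1
a_1=5:  p_1=5·10+1=51,  q_1=5·1+0=5
(x₁, y₁) = (51, 5);  51² − 104·5² = 1 ✓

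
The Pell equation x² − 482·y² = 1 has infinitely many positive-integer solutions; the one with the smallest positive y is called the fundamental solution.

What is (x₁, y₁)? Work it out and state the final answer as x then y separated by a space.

d=482: √d = [21; 1,20,1,42] (ℓ=4, even), read p_3/q_3
i=0: a=21 ⇒ p=21, q=1
…
i=2: a=20 ⇒ p=461, q=21
i=3: a=1 ⇒ p=483, q=22
(x₁, y₁) = (483, 22);  483² − 482·22² = 1 ✓

483 22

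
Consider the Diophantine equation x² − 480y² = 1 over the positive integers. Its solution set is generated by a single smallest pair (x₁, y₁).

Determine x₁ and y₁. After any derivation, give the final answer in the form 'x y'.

241 11

√480 → a₀=21, period (1,9,1,42); ℓ=4 even so k=3
k=0  a_k=21  p_k/q_k = 21/1
…
k=2  a_k=9  p_k/q_k = 219/10
k=3  a_k=1  p_k/q_k = 241/11
(x₁, y₁) = (241, 11);  241² − 480·11² = 1 ✓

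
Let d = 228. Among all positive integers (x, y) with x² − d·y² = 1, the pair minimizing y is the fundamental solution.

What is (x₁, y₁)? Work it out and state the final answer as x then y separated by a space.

151 10

[15; 10,30] for √228; ℓ=2 ⇒ convergent index 1
a_0=15:  p_0=15·1+0=15,  q_0=15·0+1=1
a_1=10:  p_1=10·15+1=151,  q_1=10·1+0=10
→ (151, 10).  Check: 151²=22801, 228·10²=22800, difference 1.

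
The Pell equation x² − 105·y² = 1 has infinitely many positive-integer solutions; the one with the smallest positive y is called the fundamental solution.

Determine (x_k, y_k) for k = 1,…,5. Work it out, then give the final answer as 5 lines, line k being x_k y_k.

41 4
3361 328
275561 26892
22592641 2204816
1852321001 180768020

[10; 4,20] for √105; ℓ=2 ⇒ convergent index 1
i=0: a=10 ⇒ p=10, q=1
i=1: a=4 ⇒ p=41, q=4
fundamental: x₁=41, y₁=4  (since 1681 − 105·16 = 1)
(41+4√105)^2 = 3361 + 328√105
(41+4√105)^3 = 275561 + 26892√105
(41+4√105)^4 = 22592641 + 2204816√105
(41+4√105)^5 = 1852321001 + 180768020√105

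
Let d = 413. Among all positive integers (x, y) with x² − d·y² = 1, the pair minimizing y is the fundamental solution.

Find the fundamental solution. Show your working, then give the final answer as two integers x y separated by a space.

√413 = [20; 3,9,1,4,1,9,3,40, …], period ℓ=8 (even) → k=7
i=0: a=20 ⇒ p=20, q=1
i=1: a=3 ⇒ p=61, q=3
…
i=3: a=1 ⇒ p=630, q=31
…
i=6: a=9 ⇒ p=36560, q=1799
i=7: a=3 ⇒ p=113399, q=5580
fundamental: x₁=113399, y₁=5580  (since 12859333201 − 413·31136400 = 1)

113399 5580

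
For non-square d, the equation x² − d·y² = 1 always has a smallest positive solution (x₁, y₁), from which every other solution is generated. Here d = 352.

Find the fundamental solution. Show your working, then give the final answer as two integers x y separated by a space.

d=352: √d = [18; 1,3,5,9,5,3,1,36] (ℓ=8, even), read p_7/q_7
step 0: (18, 1)  from 18·(1,0) + (0,1)
step 1: (19, 1)  from 1·(18,1) + (1,0)
step 2: (75, 4)  from 3·(19,1) + (18,1)
step 3: (394, 21)  from 5·(75,4) + (19,1)
step 4: (3621, 193)  from 9·(394,21) + (75,4)
step 5: (18499, 986)  from 5·(3621,193) + (394,21)
step 6: (59118, 3151)  from 3·(18499,986) + (3621,193)
step 7: (77617, 4137)  from 1·(59118,3151) + (18499,986)
(x₁, y₁) = (77617, 4137);  77617² − 352·4137² = 1 ✓

77617 4137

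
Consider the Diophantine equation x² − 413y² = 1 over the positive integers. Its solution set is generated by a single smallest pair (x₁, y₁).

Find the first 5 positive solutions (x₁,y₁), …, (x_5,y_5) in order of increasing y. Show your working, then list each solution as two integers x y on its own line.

113399 5580
25718666401 1265532840
5832942102300599 287020317040740
1322899602891852585601 65095633862940217680
300030984130833440606834999 14763559568560095172347900

√413 → a₀=20, period (3,9,1,4,1,9,3,40); ℓ=8 even so k=7
i=0: a=20 ⇒ p=20, q=1
i=1: a=3 ⇒ p=61, q=3
i=2: a=9 ⇒ p=569, q=28
…
i=4: a=4 ⇒ p=3089, q=152
i=5: a=1 ⇒ p=3719, q=183
i=6: a=9 ⇒ p=36560, q=1799
i=7: a=3 ⇒ p=113399, q=5580
(x₁, y₁) = (113399, 5580);  113399² − 413·5580² = 1 ✓
n=2: (113399,5580)∘(113399,5580) = (113399·113399+413·5580·5580, 113399·5580+5580·113399) = (25718666401,1265532840)
n=3: (25718666401,1265532840)∘(113399,5580) = (113399·25718666401+413·5580·1265532840, 113399·1265532840+5580·25718666401) = (5832942102300599,287020317040740)
n=4: (5832942102300599,287020317040740)∘(113399,5580) = (113399·5832942102300599+413·5580·287020317040740, 113399·287020317040740+5580·5832942102300599) = (1322899602891852585601,65095633862940217680)
n=5: (1322899602891852585601,65095633862940217680)∘(113399,5580) = (113399·1322899602891852585601+413·5580·65095633862940217680, 113399·65095633862940217680+5580·1322899602891852585601) = (300030984130833440606834999,14763559568560095172347900)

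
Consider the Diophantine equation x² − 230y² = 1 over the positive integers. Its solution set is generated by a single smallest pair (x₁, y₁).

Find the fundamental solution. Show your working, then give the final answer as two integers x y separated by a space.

91 6

d=230: √d = [15; 6,30] (ℓ=2, even), read p_1/q_1
k=0  a_k=15  p_k/q_k = 15/1
k=1  a_k=6  p_k/q_k = 91/6
fundamental: x₁=91, y₁=6  (since 8281 − 230·36 = 1)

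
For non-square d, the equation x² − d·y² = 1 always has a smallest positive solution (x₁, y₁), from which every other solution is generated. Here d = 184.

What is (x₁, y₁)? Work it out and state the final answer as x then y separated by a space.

d=184: √d = [13; 1,1,3,2,1,2,1,2,3,1,1,26] (ℓ=12, even), read p_11/q_11
a_0=13:  p_0=13·1+0=13,  q_0=13·0+1=1
…
a_2=1:  p_2=1·14+13=27,  q_2=1·1+1=2
…
a_4=2:  p_4=2·95+27=217,  q_4=2·7+2=16
…
a_6=2:  p_6=2·312+217=841,  q_6=2·23+16=62
a_7=1:  p_7=1·841+312=1153,  q_7=1·62+23=85
…
a_9=3:  p_9=3·3147+1153=10594,  q_9=3·232+85=781
a_10=1:  p_10=1·10594+3147=13741,  q_10=1·781+232=1013
a_11=1:  p_11=1·13741+10594=24335,  q_11=1·1013+781=1794
→ (24335, 1794).  Check: 24335²=592192225, 184·1794²=592192224, difference 1.

24335 1794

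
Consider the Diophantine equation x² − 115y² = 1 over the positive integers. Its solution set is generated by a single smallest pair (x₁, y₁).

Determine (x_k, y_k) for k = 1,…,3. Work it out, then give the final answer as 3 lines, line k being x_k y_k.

1126 105
2535751 236460
5710510126 532507815

√115 = [10; 1,2,1,1,1,1,1,2,1,20, …], period ℓ=10 (even) → k=9
a_0=10:  p_0=10·1+0=10,  q_0=10·0+1=1
a_1=1:  p_1=1·10+1=11,  q_1=1·1+0=1
a_2=2:  p_2=2·11+10=32,  q_2=2·1+1=3
…
a_8=2:  p_8=2·311+193=815,  q_8=2·29+18=76
a_9=1:  p_9=1·815+311=1126,  q_9=1·76+29=105
(x₁, y₁) = (1126, 105);  1126² − 115·105² = 1 ✓
(1126+105√115)^2 = 2535751 + 236460√115
(1126+105√115)^3 = 5710510126 + 532507815√115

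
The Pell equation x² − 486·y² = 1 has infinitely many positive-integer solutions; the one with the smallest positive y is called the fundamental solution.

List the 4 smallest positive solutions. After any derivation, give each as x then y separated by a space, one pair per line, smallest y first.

√486 = [22; 22,44, …], period ℓ=2 (even) → k=1
i=0: a=22 ⇒ p=22, q=1
i=1: a=22 ⇒ p=485, q=22
fundamental: x₁=485, y₁=22  (since 235225 − 486·484 = 1)
(485+22√486)^2 = 470449 + 21340√486
(485+22√486)^3 = 456335045 + 20699778√486
(485+22√486)^4 = 442644523201 + 20078763320√486

485 22
470449 21340
456335045 20699778
442644523201 20078763320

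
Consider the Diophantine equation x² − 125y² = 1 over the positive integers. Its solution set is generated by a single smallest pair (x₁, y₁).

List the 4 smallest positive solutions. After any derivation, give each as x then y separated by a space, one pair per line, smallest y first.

930249 83204
1730726404001 154800875592
3220013013190122249 288006719437081612
5990827771012465337616001 535835925499096664087184

√125 = [11; 5,1,1,5,22, …], period ℓ=5 (odd) → k=9
step 0: (11, 1)  from 11·(1,0) + (0,1)
…
step 2: (67, 6)  from 1·(56,5) + (11,1)
step 3: (123, 11)  from 1·(67,6) + (56,5)
step 4: (682, 61)  from 5·(123,11) + (67,6)
step 5: (15127, 1353)  from 22·(682,61) + (123,11)
step 6: (76317, 6826)  from 5·(15127,1353) + (682,61)
step 7: (91444, 8179)  from 1·(76317,6826) + (15127,1353)
step 8: (167761, 15005)  from 1·(91444,8179) + (76317,6826)
step 9: (930249, 83204)  from 5·(167761,15005) + (91444,8179)
→ (930249, 83204).  Check: 930249²=865363202001, 125·83204²=865363202000, difference 1.
k=2:  x_2 = 930249·930249+125·83204·83204 = 1730726404001,  y_2 = 930249·83204+83204·930249 = 154800875592
k=3:  x_3 = 930249·1730726404001+125·83204·154800875592 = 3220013013190122249,  y_3 = 930249·154800875592+83204·1730726404001 = 288006719437081612
k=4:  x_4 = 930249·3220013013190122249+125·83204·288006719437081612 = 5990827771012465337616001,  y_4 = 930249·288006719437081612+83204·3220013013190122249 = 535835925499096664087184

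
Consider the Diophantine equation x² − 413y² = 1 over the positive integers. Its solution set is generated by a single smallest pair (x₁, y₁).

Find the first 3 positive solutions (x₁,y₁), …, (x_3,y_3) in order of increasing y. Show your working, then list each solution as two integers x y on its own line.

113399 5580
25718666401 1265532840
5832942102300599 287020317040740

[20; 3,9,1,4,1,9,3,40] for √413; ℓ=8 ⇒ convergent index 7
k=0  a_k=20  p_k/q_k = 20/1
k=1  a_k=3  p_k/q_k = 61/3
…
k=3  a_k=1  p_k/q_k = 630/31
k=4  a_k=4  p_k/q_k = 3089/152
k=5  a_k=1  p_k/q_k = 3719/183
k=6  a_k=9  p_k/q_k = 36560/1799
k=7  a_k=3  p_k/q_k = 113399/5580
(x₁, y₁) = (113399, 5580);  113399² − 413·5580² = 1 ✓
(x_2, y_2) = (113399·113399 + 413·5580·5580, 113399·5580 + 5580·113399) = (25718666401, 1265532840)
(x_3, y_3) = (113399·25718666401 + 413·5580·1265532840, 113399·1265532840 + 5580·25718666401) = (5832942102300599, 287020317040740)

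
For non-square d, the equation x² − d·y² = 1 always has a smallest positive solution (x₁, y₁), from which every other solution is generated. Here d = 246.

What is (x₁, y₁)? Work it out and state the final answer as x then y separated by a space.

√246 → a₀=15, period (1,2,5,1,14,1,5,2,1,30); ℓ=10 even so k=9
i=0: a=15 ⇒ p=15, q=1
i=1: a=1 ⇒ p=16, q=1
i=2: a=2 ⇒ p=47, q=3
…
i=4: a=1 ⇒ p=298, q=19
…
i=7: a=5 ⇒ p=28028, q=1787
i=8: a=2 ⇒ p=60777, q=3875
i=9: a=1 ⇒ p=88805, q=5662
→ (88805, 5662).  Check: 88805²=7886328025, 246·5662²=7886328024, difference 1.

88805 5662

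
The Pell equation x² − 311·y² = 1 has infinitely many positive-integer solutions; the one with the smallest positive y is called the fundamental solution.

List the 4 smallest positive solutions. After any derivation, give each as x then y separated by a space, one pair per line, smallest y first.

d=311: √d = [17; 1,1,1,2,1,…,1,1,34] (ℓ=16, even), read p_15/q_15
step 0: (17, 1)  from 17·(1,0) + (0,1)
step 1: (18, 1)  from 1·(17,1) + (1,0)
step 2: (35, 2)  from 1·(18,1) + (17,1)
…
step 4: (141, 8)  from 2·(53,3) + (35,2)
step 5: (194, 11)  from 1·(141,8) + (53,3)
…
step 8: (71158, 4035)  from 17·(4109,233) + (1305,74)
…
step 12: (4565134, 258865)  from 2·(1594239,90401) + (1376656,78063)
…
step 14: (10724507, 608131)  from 1·(6159373,349266) + (4565134,258865)
step 15: (16883880, 957397)  from 1·(10724507,608131) + (6159373,349266)
fundamental: x₁=16883880, y₁=957397  (since 285065403854400 − 311·916609015609 = 1)
(x_2, y_2) = (16883880·16883880 + 311·957397·957397, 16883880·957397 + 957397·16883880) = (570130807708799, 32329152120720)
(x_3, y_3) = (16883880·570130807708799 + 311·957397·32329152120720, 16883880·32329152120720 + 957397·570130807708799) = (19252040283316857636360, 1091683049815963029803)
(x_4, y_4) = (16883880·19252040283316857636360 + 311·957397·1091683049815963029803, 16883880·1091683049815963029803 + 957397·19252040283316857636360) = (650098275797375082487964044801, 36863691222253451430108430560)

16883880 957397
570130807708799 32329152120720
19252040283316857636360 1091683049815963029803
650098275797375082487964044801 36863691222253451430108430560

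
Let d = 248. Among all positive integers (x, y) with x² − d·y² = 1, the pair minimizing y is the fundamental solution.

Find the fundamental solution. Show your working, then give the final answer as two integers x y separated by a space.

63 4

d=248: √d = [15; 1,2,1,30] (ℓ=4, even), read p_3/q_3
i=0: a=15 ⇒ p=15, q=1
i=1: a=1 ⇒ p=16, q=1
i=2: a=2 ⇒ p=47, q=3
i=3: a=1 ⇒ p=63, q=4
fundamental: x₁=63, y₁=4  (since 3969 − 248·16 = 1)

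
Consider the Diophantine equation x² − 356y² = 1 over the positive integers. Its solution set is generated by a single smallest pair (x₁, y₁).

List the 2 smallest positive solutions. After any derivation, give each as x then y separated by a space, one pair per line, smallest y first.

d=356: √d = [18; 1,6,1,1,2,…,6,1,36] (ℓ=14, even), read p_13/q_13
i=0: a=18 ⇒ p=18, q=1
…
i=2: a=6 ⇒ p=132, q=7
…
i=4: a=1 ⇒ p=283, q=15
…
i=12: a=6 ⇒ p=433982, q=23001
i=13: a=1 ⇒ p=500001, q=26500
(x₁, y₁) = (500001, 26500);  500001² − 356·26500² = 1 ✓
(x_2, y_2) = (500001·500001 + 356·26500·26500, 500001·26500 + 26500·500001) = (500002000001, 26500053000)

500001 26500
500002000001 26500053000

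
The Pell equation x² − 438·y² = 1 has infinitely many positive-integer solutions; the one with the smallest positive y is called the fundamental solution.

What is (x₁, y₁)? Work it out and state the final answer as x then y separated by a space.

√438 = [20; 1,12,1,40, …], period ℓ=4 (even) → k=3
a_0=20:  p_0=20·1+0=20,  q_0=20·0+1=1
…
a_2=12:  p_2=12·21+20=272,  q_2=12·1+1=13
a_3=1:  p_3=1·272+21=293,  q_3=1·13+1=14
fundamental: x₁=293, y₁=14  (since 85849 − 438·196 = 1)

293 14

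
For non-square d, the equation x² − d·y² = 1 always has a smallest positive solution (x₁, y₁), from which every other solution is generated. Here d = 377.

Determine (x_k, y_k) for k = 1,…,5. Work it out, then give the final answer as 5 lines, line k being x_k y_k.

233 12
108577 5592
50596649 2605860
23577929857 1214325168
10987264716713 565872922428

d=377: √d = [19; 2,2,2,38] (ℓ=4, even), read p_3/q_3
i=0: a=19 ⇒ p=19, q=1
i=1: a=2 ⇒ p=39, q=2
i=2: a=2 ⇒ p=97, q=5
i=3: a=2 ⇒ p=233, q=12
fundamental: x₁=233, y₁=12  (since 54289 − 377·144 = 1)
(x_2, y_2) = (233·233 + 377·12·12, 233·12 + 12·233) = (108577, 5592)
(x_3, y_3) = (233·108577 + 377·12·5592, 233·5592 + 12·108577) = (50596649, 2605860)
(x_4, y_4) = (233·50596649 + 377·12·2605860, 233·2605860 + 12·50596649) = (23577929857, 1214325168)
(x_5, y_5) = (233·23577929857 + 377·12·1214325168, 233·1214325168 + 12·23577929857) = (10987264716713, 565872922428)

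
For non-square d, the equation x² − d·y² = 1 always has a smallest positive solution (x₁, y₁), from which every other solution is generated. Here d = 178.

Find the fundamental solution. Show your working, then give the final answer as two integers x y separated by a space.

1601 120

d=178: √d = [13; 2,1,12,1,2,26] (ℓ=6, even), read p_5/q_5
i=0: a=13 ⇒ p=13, q=1
i=1: a=2 ⇒ p=27, q=2
i=2: a=1 ⇒ p=40, q=3
i=3: a=12 ⇒ p=507, q=38
i=4: a=1 ⇒ p=547, q=41
i=5: a=2 ⇒ p=1601, q=120
(x₁, y₁) = (1601, 120);  1601² − 178·120² = 1 ✓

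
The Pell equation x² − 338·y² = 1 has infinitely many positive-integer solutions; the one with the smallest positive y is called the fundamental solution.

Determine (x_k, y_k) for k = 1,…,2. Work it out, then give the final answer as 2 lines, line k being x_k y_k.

√338 = [18; 2,1,1,2,36, …], period ℓ=5 (odd) → k=9
i=0: a=18 ⇒ p=18, q=1
i=1: a=2 ⇒ p=37, q=2
i=2: a=1 ⇒ p=55, q=3
…
i=7: a=1 ⇒ p=26327, q=1432
i=8: a=1 ⇒ p=43958, q=2391
i=9: a=2 ⇒ p=114243, q=6214
fundamental: x₁=114243, y₁=6214  (since 13051463049 − 338·38613796 = 1)
(114243+6214√338)^2 = 26102926097 + 1419812004√338

114243 6214
26102926097 1419812004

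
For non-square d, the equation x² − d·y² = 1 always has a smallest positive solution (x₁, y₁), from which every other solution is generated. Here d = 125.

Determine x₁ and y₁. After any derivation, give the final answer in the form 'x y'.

930249 83204

√125 = [11; 5,1,1,5,22, …], period ℓ=5 (odd) → k=9
a_0=11:  p_0=11·1+0=11,  q_0=11·0+1=1
a_1=5:  p_1=5·11+1=56,  q_1=5·1+0=5
a_2=1:  p_2=1·56+11=67,  q_2=1·5+1=6
a_3=1:  p_3=1·67+56=123,  q_3=1·6+5=11
a_4=5:  p_4=5·123+67=682,  q_4=5·11+6=61
…
a_7=1:  p_7=1·76317+15127=91444,  q_7=1·6826+1353=8179
a_8=1:  p_8=1·91444+76317=167761,  q_8=1·8179+6826=15005
a_9=5:  p_9=5·167761+91444=930249,  q_9=5·15005+8179=83204
fundamental: x₁=930249, y₁=83204  (since 865363202001 − 125·6922905616 = 1)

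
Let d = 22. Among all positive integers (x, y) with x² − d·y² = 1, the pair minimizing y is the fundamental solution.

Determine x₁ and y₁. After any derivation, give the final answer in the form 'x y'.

√22 = [4; 1,2,4,2,1,8, …], period ℓ=6 (even) → k=5
step 0: (4, 1)  from 4·(1,0) + (0,1)
…
step 3: (61, 13)  from 4·(14,3) + (5,1)
step 4: (136, 29)  from 2·(61,13) + (14,3)
step 5: (197, 42)  from 1·(136,29) + (61,13)
fundamental: x₁=197, y₁=42  (since 38809 − 22·1764 = 1)

197 42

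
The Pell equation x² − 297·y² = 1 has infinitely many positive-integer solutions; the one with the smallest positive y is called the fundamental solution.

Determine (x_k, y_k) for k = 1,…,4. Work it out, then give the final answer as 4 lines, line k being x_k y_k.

48599 2820
4723725601 274098360
459136680917399 26641812392460
44627167107085622401 2589530880648228720

[17; 4,3,1,1,2,1,1,3,4,34] for √297; ℓ=10 ⇒ convergent index 9
a_0=17:  p_0=17·1+0=17,  q_0=17·0+1=1
…
a_2=3:  p_2=3·69+17=224,  q_2=3·4+1=13
a_3=1:  p_3=1·224+69=293,  q_3=1·13+4=17
…
a_5=2:  p_5=2·517+293=1327,  q_5=2·30+17=77
a_6=1:  p_6=1·1327+517=1844,  q_6=1·77+30=107
…
a_8=3:  p_8=3·3171+1844=11357,  q_8=3·184+107=659
a_9=4:  p_9=4·11357+3171=48599,  q_9=4·659+184=2820
fundamental: x₁=48599, y₁=2820  (since 2361862801 − 297·7952400 = 1)
k=2:  x_2 = 48599·48599+297·2820·2820 = 4723725601,  y_2 = 48599·2820+2820·48599 = 274098360
k=3:  x_3 = 48599·4723725601+297·2820·274098360 = 459136680917399,  y_3 = 48599·274098360+2820·4723725601 = 26641812392460
k=4:  x_4 = 48599·459136680917399+297·2820·26641812392460 = 44627167107085622401,  y_4 = 48599·26641812392460+2820·459136680917399 = 2589530880648228720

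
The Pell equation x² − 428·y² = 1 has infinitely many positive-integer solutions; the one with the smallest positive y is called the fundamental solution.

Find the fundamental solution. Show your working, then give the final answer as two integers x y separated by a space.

1850887 89466

√428 = [20; 1,2,4,1,5,10,5,1,4,2,1,40, …], period ℓ=12 (even) → k=11
a_0=20:  p_0=20·1+0=20,  q_0=20·0+1=1
a_1=1:  p_1=1·20+1=21,  q_1=1·1+0=1
a_2=2:  p_2=2·21+20=62,  q_2=2·1+1=3
a_3=4:  p_3=4·62+21=269,  q_3=4·3+1=13
a_4=1:  p_4=1·269+62=331,  q_4=1·13+3=16
…
a_7=5:  p_7=5·19571+1924=99779,  q_7=5·946+93=4823
a_8=1:  p_8=1·99779+19571=119350,  q_8=1·4823+946=5769
a_9=4:  p_9=4·119350+99779=577179,  q_9=4·5769+4823=27899
a_10=2:  p_10=2·577179+119350=1273708,  q_10=2·27899+5769=61567
a_11=1:  p_11=1·1273708+577179=1850887,  q_11=1·61567+27899=89466
(x₁, y₁) = (1850887, 89466);  1850887² − 428·89466² = 1 ✓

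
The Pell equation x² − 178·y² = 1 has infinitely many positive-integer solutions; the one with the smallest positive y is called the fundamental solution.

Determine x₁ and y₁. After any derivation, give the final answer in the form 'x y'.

d=178: √d = [13; 2,1,12,1,2,26] (ℓ=6, even), read p_5/q_5
i=0: a=13 ⇒ p=13, q=1
i=1: a=2 ⇒ p=27, q=2
i=2: a=1 ⇒ p=40, q=3
i=3: a=12 ⇒ p=507, q=38
i=4: a=1 ⇒ p=547, q=41
i=5: a=2 ⇒ p=1601, q=120
(x₁, y₁) = (1601, 120);  1601² − 178·120² = 1 ✓

1601 120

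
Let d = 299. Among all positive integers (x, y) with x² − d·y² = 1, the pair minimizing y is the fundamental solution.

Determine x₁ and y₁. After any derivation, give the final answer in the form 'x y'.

[17; 3,2,3,34] for √299; ℓ=4 ⇒ convergent index 3
step 0: (17, 1)  from 17·(1,0) + (0,1)
…
step 2: (121, 7)  from 2·(52,3) + (17,1)
step 3: (415, 24)  from 3·(121,7) + (52,3)
→ (415, 24).  Check: 415²=172225, 299·24²=172224, difference 1.

415 24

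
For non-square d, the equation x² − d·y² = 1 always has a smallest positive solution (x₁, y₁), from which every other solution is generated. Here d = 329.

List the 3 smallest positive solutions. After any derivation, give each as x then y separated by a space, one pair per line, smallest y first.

2376415 131016
11294696504449 622696775280
53681772387237964255 2959571914453911384

[18; 7,4,2,1,1,4,1,1,2,4,7,36] for √329; ℓ=12 ⇒ convergent index 11
a_0=18:  p_0=18·1+0=18,  q_0=18·0+1=1
…
a_3=2:  p_3=2·526+127=1179,  q_3=2·29+7=65
a_4=1:  p_4=1·1179+526=1705,  q_4=1·65+29=94
…
a_9=2:  p_9=2·29366+16125=74857,  q_9=2·1619+889=4127
a_10=4:  p_10=4·74857+29366=328794,  q_10=4·4127+1619=18127
a_11=7:  p_11=7·328794+74857=2376415,  q_11=7·18127+4127=131016
(x₁, y₁) = (2376415, 131016);  2376415² − 329·131016² = 1 ✓
(x_2, y_2) = (2376415·2376415 + 329·131016·131016, 2376415·131016 + 131016·2376415) = (11294696504449, 622696775280)
(x_3, y_3) = (2376415·11294696504449 + 329·131016·622696775280, 2376415·622696775280 + 131016·11294696504449) = (53681772387237964255, 2959571914453911384)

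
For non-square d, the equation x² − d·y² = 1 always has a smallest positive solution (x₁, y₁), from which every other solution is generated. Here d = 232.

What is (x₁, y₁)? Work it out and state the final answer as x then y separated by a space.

19603 1287

d=232: √d = [15; 4,3,7,3,4,30] (ℓ=6, even), read p_5/q_5
a_0=15:  p_0=15·1+0=15,  q_0=15·0+1=1
a_1=4:  p_1=4·15+1=61,  q_1=4·1+0=4
a_2=3:  p_2=3·61+15=198,  q_2=3·4+1=13
a_3=7:  p_3=7·198+61=1447,  q_3=7·13+4=95
a_4=3:  p_4=3·1447+198=4539,  q_4=3·95+13=298
a_5=4:  p_5=4·4539+1447=19603,  q_5=4·298+95=1287
fundamental: x₁=19603, y₁=1287  (since 384277609 − 232·1656369 = 1)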